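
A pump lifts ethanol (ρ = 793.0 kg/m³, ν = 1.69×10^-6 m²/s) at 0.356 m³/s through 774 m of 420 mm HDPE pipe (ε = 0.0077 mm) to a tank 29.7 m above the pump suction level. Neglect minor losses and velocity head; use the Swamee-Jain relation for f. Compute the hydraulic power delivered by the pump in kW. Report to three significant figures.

V = 4Q/(πD²) = 2.570 m/s; Re = 6.39×10^5; ε/D = 1.83×10^-5; f = 0.01287
h_f = f(L/D)V²/2g = 7.983 m
Total head H = z + h_f = 29.7 + 7.983 = 37.68 m
P_hyd = ρgQH = 793.0·9.81·0.356·37.68 = 104.4 kW

P_hyd ≈ 104 kW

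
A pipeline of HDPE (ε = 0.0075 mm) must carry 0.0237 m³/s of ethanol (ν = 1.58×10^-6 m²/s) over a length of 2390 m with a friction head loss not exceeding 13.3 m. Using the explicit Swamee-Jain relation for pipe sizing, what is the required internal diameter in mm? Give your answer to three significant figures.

D ≈ 174 mm

Swamee-Jain (Type III): D = 0.66·[ε^1.25·(LQ²/(gh_f))^4.75 + ν·Q^9.4·(L/(gh_f))^5.2]^0.04
LQ²/(gh_f) = 0.01029; L/(gh_f) = 18.32
Term 1 = ε^1.25·(…)^4.75 = 1.42×10^-16; Term 2 = ν·Q^9.4·(…)^5.2 = 3.08×10^-15
D = 0.66·(1.42×10^-16 + 3.08×10^-15)^0.04 = 0.1737 m = 174 mm
Check: V = 1.000 m/s, Re = 1.10×10^5, f = 0.01779, h_f = 12.5 m ≈ 13.3 m ✓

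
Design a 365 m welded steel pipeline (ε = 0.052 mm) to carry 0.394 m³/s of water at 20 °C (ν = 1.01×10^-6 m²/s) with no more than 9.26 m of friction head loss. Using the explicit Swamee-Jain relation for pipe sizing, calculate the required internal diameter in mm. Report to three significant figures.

D ≈ 374 mm

Swamee-Jain (Type III): D = 0.66·[ε^1.25·(LQ²/(gh_f))^4.75 + ν·Q^9.4·(L/(gh_f))^5.2]^0.04
LQ²/(gh_f) = 0.6237; L/(gh_f) = 4.018
Term 1 = ε^1.25·(…)^4.75 = 4.69×10^-7; Term 2 = ν·Q^9.4·(…)^5.2 = 2.20×10^-7
D = 0.66·(4.69×10^-7 + 2.20×10^-7)^0.04 = 0.3742 m = 374 mm
Check: V = 3.58 m/s, Re = 1.33×10^6, f = 0.01379, h_f = 8.80 m ≈ 9.26 m ✓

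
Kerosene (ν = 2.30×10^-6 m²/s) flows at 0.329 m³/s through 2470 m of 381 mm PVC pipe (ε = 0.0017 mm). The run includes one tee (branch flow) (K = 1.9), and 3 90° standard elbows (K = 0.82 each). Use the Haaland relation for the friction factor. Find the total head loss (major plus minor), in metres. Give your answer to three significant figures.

H_L ≈ 38.2 m

V = 4Q/(πD²) = 2.886 m/s; V²/2g = 0.4244 m
Re = 4.78×10^5, ε/D = 4.46×10^-6 → f = 0.01322 (Haaland)
Major: h_f = f(L/D)·V²/2g = 0.01322·6483·0.4244 = 36.36 m
Minor: ΣK = 4.36; h_m = ΣK·V²/2g = 1.851 m
Total H_L = 36.36 + 1.851 = 38.22 m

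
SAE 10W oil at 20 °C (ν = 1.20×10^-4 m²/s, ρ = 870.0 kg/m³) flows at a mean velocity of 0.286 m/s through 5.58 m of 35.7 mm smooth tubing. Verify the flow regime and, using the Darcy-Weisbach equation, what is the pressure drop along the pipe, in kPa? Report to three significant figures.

Δp ≈ 4.18 kPa

Re = VD/ν = 0.286·0.03570/1.20×10^-4 = 85.1 → laminar (Re < 2300)
f = 64/Re = 0.7522
h_f = f(L/D)V²/(2g) = 0.7522·(5.58/0.03570)·0.286²/(2·9.81) = 0.4901 m
Δp = ρg·h_f = 870.0·9.81·0.4901 = 4.183 kPa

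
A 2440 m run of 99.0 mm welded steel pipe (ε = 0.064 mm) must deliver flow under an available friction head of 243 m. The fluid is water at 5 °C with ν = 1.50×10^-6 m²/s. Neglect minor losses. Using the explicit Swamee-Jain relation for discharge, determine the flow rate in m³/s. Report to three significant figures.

Swamee-Jain (Type II): Q = -0.965·√(gD⁵h_f/L)·ln[ε/(3.7D) + √(3.17ν²L/(gD³h_f))]
√(gD⁵h_f/L) = √(9.81·0.0990⁵·243/2440) = 0.003048
ε/(3.7D) = 1.75×10^-4; √(3.17ν²L/(gD³h_f)) = 8.67×10^-5
Q = -0.965·0.003048·ln(2.615×10^-4) = 0.02426 m³/s
Check: V = 3.15 m/s, Re = 2.08×10^5, f = 0.01961, h_f = 245 m ≈ 243 m ✓

Q ≈ 0.0243 m³/s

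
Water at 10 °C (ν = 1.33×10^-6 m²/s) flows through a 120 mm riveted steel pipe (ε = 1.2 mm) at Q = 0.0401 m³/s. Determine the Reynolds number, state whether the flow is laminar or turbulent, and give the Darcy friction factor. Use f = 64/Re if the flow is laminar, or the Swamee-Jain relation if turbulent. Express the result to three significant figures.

Re ≈ 3.20×10^5; turbulent; f ≈ 0.0382

V = 4Q/(πD²) = 3.546 m/s
Re = VD/ν = 3.546·0.120/1.33×10^-6 = 3.20×10^5
Re > 4000 → turbulent; ε/D = 0.0100
Swamee-Jain: f = 0.03820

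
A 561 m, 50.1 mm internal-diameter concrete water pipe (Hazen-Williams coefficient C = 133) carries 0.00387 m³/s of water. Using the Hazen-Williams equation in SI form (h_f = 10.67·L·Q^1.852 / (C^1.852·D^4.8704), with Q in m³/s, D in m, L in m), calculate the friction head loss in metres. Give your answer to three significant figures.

h_f ≈ 51.1 m

h_f = 10.67·561·0.00387^1.852 / (133^1.852·0.0501^4.8704) = 51.11 m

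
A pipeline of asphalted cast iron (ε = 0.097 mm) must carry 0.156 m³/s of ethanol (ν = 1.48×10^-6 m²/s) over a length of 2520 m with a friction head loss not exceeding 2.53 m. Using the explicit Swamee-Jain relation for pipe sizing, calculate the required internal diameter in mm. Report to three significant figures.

D ≈ 512 mm

Swamee-Jain (Type III): D = 0.66·[ε^1.25·(LQ²/(gh_f))^4.75 + ν·Q^9.4·(L/(gh_f))^5.2]^0.04
LQ²/(gh_f) = 2.471; L/(gh_f) = 101.5
Term 1 = ε^1.25·(…)^4.75 = 7.07×10^-4; Term 2 = ν·Q^9.4·(…)^5.2 = 0.00105
D = 0.66·(7.07×10^-4 + 0.00105)^0.04 = 0.5120 m = 512 mm
Check: V = 0.758 m/s, Re = 2.62×10^5, f = 0.01648, h_f = 2.37 m ≈ 2.53 m ✓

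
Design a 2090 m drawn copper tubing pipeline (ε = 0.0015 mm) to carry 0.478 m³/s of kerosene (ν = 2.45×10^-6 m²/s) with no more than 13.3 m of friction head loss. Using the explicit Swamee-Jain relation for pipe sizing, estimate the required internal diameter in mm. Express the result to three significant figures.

Swamee-Jain (Type III): D = 0.66·[ε^1.25·(LQ²/(gh_f))^4.75 + ν·Q^9.4·(L/(gh_f))^5.2]^0.04
LQ²/(gh_f) = 3.660; L/(gh_f) = 16.02
Term 1 = ε^1.25·(…)^4.75 = 2.49×10^-5; Term 2 = ν·Q^9.4·(…)^5.2 = 0.00436
D = 0.66·(2.49×10^-5 + 0.00436)^0.04 = 0.5312 m = 531 mm
Check: V = 2.16 m/s, Re = 4.68×10^5, f = 0.01329, h_f = 12.4 m ≈ 13.3 m ✓

D ≈ 531 mm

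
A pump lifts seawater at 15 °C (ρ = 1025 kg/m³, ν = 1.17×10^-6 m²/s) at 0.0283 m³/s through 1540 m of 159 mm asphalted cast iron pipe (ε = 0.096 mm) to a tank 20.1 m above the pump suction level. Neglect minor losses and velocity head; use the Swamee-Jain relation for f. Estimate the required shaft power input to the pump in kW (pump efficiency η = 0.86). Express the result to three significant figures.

P_shaft ≈ 13.1 kW

V = 4Q/(πD²) = 1.425 m/s; Re = 1.94×10^5; ε/D = 6.04×10^-4; f = 0.01951
h_f = f(L/D)V²/2g = 19.57 m
Total head H = z + h_f = 20.1 + 19.57 = 39.67 m
P_hyd = ρgQH = 1025·9.81·0.0283·39.67 = 11.29 kW
P_shaft = P_hyd/η = 11.29/0.86 = 13.13 kW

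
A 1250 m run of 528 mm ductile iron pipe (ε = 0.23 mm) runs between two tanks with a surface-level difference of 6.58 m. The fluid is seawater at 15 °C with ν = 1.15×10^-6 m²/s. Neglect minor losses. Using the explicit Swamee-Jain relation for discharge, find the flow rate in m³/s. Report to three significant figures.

Swamee-Jain (Type II): Q = -0.965·√(gD⁵h_f/L)·ln[ε/(3.7D) + √(3.17ν²L/(gD³h_f))]
√(gD⁵h_f/L) = √(9.81·0.528⁵·6.58/1250) = 0.04603
ε/(3.7D) = 1.18×10^-4; √(3.17ν²L/(gD³h_f)) = 2.35×10^-5
Q = -0.965·0.04603·ln(1.412×10^-4) = 0.3938 m³/s
Check: V = 1.80 m/s, Re = 8.26×10^5, f = 0.01696, h_f = 6.62 m ≈ 6.58 m ✓

Q ≈ 0.394 m³/s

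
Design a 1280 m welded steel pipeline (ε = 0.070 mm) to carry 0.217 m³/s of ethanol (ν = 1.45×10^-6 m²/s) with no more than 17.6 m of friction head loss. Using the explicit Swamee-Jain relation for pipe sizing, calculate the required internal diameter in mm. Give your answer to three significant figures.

Swamee-Jain (Type III): D = 0.66·[ε^1.25·(LQ²/(gh_f))^4.75 + ν·Q^9.4·(L/(gh_f))^5.2]^0.04
LQ²/(gh_f) = 0.3491; L/(gh_f) = 7.414
Term 1 = ε^1.25·(…)^4.75 = 4.32×10^-8; Term 2 = ν·Q^9.4·(…)^5.2 = 2.81×10^-8
D = 0.66·(4.32×10^-8 + 2.81×10^-8)^0.04 = 0.3417 m = 342 mm
Check: V = 2.37 m/s, Re = 5.58×10^5, f = 0.01542, h_f = 16.5 m ≈ 17.6 m ✓

D ≈ 342 mm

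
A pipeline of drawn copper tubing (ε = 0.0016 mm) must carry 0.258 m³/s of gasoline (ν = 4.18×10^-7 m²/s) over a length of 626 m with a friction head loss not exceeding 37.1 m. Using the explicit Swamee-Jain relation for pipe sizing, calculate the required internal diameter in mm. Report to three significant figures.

Swamee-Jain (Type III): D = 0.66·[ε^1.25·(LQ²/(gh_f))^4.75 + ν·Q^9.4·(L/(gh_f))^5.2]^0.04
LQ²/(gh_f) = 0.1145; L/(gh_f) = 1.720
Term 1 = ε^1.25·(…)^4.75 = 1.92×10^-12; Term 2 = ν·Q^9.4·(…)^5.2 = 2.07×10^-11
D = 0.66·(1.92×10^-12 + 2.07×10^-11)^0.04 = 0.2476 m = 248 mm
Check: V = 5.36 m/s, Re = 3.17×10^6, f = 0.009970, h_f = 36.9 m ≈ 37.1 m ✓

D ≈ 248 mm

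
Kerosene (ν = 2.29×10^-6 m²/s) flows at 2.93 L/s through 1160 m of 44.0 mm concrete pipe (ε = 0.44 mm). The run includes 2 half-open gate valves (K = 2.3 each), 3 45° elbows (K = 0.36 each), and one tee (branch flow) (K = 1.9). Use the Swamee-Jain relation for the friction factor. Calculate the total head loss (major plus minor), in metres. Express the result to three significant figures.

V = 4Q/(πD²) = 1.927 m/s; V²/2g = 0.1893 m
Re = 3.70×10^4, ε/D = 0.0100 → f = 0.03993 (Swamee-Jain)
Major: h_f = f(L/D)·V²/2g = 0.03993·26364·0.1893 = 199.2 m
Minor: ΣK = 7.58; h_m = ΣK·V²/2g = 1.435 m
Total H_L = 199.2 + 1.435 = 200.7 m

H_L ≈ 201 m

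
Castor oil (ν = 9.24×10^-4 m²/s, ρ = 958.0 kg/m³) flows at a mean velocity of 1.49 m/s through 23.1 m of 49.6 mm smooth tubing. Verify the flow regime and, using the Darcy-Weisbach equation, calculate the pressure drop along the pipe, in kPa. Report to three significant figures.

Δp ≈ 396 kPa

Re = VD/ν = 1.49·0.04960/9.24×10^-4 = 80.0 → laminar (Re < 2300)
f = 64/Re = 0.8002
h_f = f(L/D)V²/(2g) = 0.8002·(23.1/0.04960)·1.49²/(2·9.81) = 42.17 m
Δp = ρg·h_f = 958.0·9.81·42.17 = 396.3 kPa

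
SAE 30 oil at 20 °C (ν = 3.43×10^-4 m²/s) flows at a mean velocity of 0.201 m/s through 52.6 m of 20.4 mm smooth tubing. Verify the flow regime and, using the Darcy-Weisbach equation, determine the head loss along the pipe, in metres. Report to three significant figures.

Re = VD/ν = 0.201·0.02040/3.43×10^-4 = 12.0 → laminar (Re < 2300)
f = 64/Re = 5.354
h_f = f(L/D)V²/(2g) = 5.354·(52.6/0.02040)·0.201²/(2·9.81) = 28.42 m

h_f ≈ 28.4 m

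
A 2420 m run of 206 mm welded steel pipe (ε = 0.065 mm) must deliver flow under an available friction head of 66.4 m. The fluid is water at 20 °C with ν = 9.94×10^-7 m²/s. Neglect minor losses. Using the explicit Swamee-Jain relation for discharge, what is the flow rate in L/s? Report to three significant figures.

Q ≈ 86.9 L/s

Swamee-Jain (Type II): Q = -0.965·√(gD⁵h_f/L)·ln[ε/(3.7D) + √(3.17ν²L/(gD³h_f))]
√(gD⁵h_f/L) = √(9.81·0.206⁵·66.4/2420) = 0.009993
ε/(3.7D) = 8.53×10^-5; √(3.17ν²L/(gD³h_f)) = 3.65×10^-5
Q = -0.965·0.009993·ln(1.218×10^-4) = 0.08692 m³/s
Check: V = 2.61 m/s, Re = 5.40×10^5, f = 0.01641, h_f = 66.8 m ≈ 66.4 m ✓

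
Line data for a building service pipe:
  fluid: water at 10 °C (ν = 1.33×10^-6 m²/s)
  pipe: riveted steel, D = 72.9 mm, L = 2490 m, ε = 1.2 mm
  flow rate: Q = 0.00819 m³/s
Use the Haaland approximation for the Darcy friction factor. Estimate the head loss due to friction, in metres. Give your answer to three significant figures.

V = 4Q/(πD²) = 4·0.00819/(π·0.0729²) = 1.962 m/s
Re = VD/ν = 1.962·0.0729/1.33×10^-6 = 1.08×10^5 → turbulent
ε/D = 1.2/72.9 = 0.0165
Haaland: f = 0.04568
h_f = f(L/D)V²/(2g) = 0.04568·(2490/0.0729)·1.962²/(2·9.81) = 306.2 m

h_f ≈ 306 m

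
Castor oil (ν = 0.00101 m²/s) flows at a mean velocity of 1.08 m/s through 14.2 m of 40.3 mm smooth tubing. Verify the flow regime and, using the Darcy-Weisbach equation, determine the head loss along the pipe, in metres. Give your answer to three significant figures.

Re = VD/ν = 1.08·0.04030/0.00101 = 43.1 → laminar (Re < 2300)
f = 64/Re = 1.485
h_f = f(L/D)V²/(2g) = 1.485·(14.2/0.04030)·1.08²/(2·9.81) = 31.11 m

h_f ≈ 31.1 m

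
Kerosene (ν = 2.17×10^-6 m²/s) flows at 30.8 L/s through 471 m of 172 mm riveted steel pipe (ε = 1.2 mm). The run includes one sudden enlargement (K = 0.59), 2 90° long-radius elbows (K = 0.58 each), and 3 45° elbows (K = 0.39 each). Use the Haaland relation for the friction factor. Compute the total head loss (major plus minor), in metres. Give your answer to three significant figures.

V = 4Q/(πD²) = 1.326 m/s; V²/2g = 0.08956 m
Re = 1.05×10^5, ε/D = 0.00698 → f = 0.03441 (Haaland)
Major: h_f = f(L/D)·V²/2g = 0.03441·2738·0.08956 = 8.438 m
Minor: ΣK = 2.92; h_m = ΣK·V²/2g = 0.2615 m
Total H_L = 8.438 + 0.2615 = 8.699 m

H_L ≈ 8.70 m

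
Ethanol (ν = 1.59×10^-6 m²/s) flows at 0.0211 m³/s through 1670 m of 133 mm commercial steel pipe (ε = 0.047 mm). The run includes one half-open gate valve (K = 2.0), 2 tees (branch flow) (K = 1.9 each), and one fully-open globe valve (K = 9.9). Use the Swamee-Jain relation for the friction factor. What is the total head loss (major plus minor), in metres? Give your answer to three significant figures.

V = 4Q/(πD²) = 1.519 m/s; V²/2g = 0.1176 m
Re = 1.27×10^5, ε/D = 3.53×10^-4 → f = 0.01911 (Swamee-Jain)
Major: h_f = f(L/D)·V²/2g = 0.01911·12556·0.1176 = 28.22 m
Minor: ΣK = 15.7; h_m = ΣK·V²/2g = 1.846 m
Total H_L = 28.22 + 1.846 = 30.06 m

H_L ≈ 30.1 m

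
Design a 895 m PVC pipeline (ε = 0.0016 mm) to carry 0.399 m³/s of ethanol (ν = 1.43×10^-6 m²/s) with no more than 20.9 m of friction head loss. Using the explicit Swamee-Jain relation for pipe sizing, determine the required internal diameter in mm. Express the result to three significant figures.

D ≈ 371 mm

Swamee-Jain (Type III): D = 0.66·[ε^1.25·(LQ²/(gh_f))^4.75 + ν·Q^9.4·(L/(gh_f))^5.2]^0.04
LQ²/(gh_f) = 0.6949; L/(gh_f) = 4.365
Term 1 = ε^1.25·(…)^4.75 = 1.01×10^-8; Term 2 = ν·Q^9.4·(…)^5.2 = 5.40×10^-7
D = 0.66·(1.01×10^-8 + 5.40×10^-7)^0.04 = 0.3708 m = 371 mm
Check: V = 3.69 m/s, Re = 9.58×10^5, f = 0.01180, h_f = 19.8 m ≈ 20.9 m ✓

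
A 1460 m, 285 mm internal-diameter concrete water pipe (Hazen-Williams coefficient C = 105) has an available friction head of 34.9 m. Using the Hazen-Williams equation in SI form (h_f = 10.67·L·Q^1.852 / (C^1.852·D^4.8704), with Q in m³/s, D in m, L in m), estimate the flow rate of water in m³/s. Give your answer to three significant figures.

Rearranging: Q = [h_f·C^1.852·D^4.8704 / (10.67·L)]^(1/1.852)
Q = [34.9·105^1.852·0.285^4.8704 / (10.67·1460)]^0.540 = 0.1435 m³/s

Q ≈ 0.143 m³/s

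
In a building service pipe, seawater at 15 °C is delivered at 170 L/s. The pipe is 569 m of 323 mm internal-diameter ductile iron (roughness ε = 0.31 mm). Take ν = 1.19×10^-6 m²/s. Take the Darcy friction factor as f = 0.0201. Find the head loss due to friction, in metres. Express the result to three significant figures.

V = 4Q/(πD²) = 4·0.170/(π·0.323²) = 2.075 m/s
h_f = f(L/D)V²/(2g) = 0.02010·(569/0.323)·2.075²/(2·9.81) = 7.768 m

h_f ≈ 7.77 m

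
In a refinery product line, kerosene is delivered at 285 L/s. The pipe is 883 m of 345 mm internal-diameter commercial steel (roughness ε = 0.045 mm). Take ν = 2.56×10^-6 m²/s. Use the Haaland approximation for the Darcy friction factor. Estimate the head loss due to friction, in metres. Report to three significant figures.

h_f ≈ 18.1 m

V = 4Q/(πD²) = 4·0.285/(π·0.345²) = 3.049 m/s
Re = VD/ν = 3.049·0.345/2.56×10^-6 = 4.11×10^5 → turbulent
ε/D = 0.045/345 = 1.30×10^-4
Haaland: f = 0.01491
h_f = f(L/D)V²/(2g) = 0.01491·(883/0.345)·3.049²/(2·9.81) = 18.08 m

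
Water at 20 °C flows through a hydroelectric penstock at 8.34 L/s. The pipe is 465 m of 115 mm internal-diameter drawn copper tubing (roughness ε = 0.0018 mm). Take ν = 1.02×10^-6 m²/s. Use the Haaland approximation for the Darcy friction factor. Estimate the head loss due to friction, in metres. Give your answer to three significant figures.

V = 4Q/(πD²) = 4·0.00834/(π·0.115²) = 0.8029 m/s
Re = VD/ν = 0.8029·0.115/1.02×10^-6 = 9.05×10^4 → turbulent
ε/D = 0.0018/115 = 1.57×10^-5
Haaland: f = 0.01826
h_f = f(L/D)V²/(2g) = 0.01826·(465/0.115)·0.8029²/(2·9.81) = 2.426 m

h_f ≈ 2.43 m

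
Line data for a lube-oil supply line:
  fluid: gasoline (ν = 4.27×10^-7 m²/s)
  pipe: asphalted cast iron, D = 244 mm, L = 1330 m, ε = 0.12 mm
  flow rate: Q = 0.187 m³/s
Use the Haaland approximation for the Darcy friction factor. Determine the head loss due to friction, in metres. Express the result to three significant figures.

V = 4Q/(πD²) = 4·0.187/(π·0.244²) = 3.999 m/s
Re = VD/ν = 3.999·0.244/4.27×10^-7 = 2.29×10^6 → turbulent
ε/D = 0.12/244 = 4.92×10^-4
Haaland: f = 0.01687
h_f = f(L/D)V²/(2g) = 0.01687·(1330/0.244)·3.999²/(2·9.81) = 74.96 m

h_f ≈ 75.0 m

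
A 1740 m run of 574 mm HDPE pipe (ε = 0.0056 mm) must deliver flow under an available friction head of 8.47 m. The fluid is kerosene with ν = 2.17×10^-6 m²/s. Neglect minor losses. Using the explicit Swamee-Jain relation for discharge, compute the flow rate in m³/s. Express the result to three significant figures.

Q ≈ 0.529 m³/s

Swamee-Jain (Type II): Q = -0.965·√(gD⁵h_f/L)·ln[ε/(3.7D) + √(3.17ν²L/(gD³h_f))]
√(gD⁵h_f/L) = √(9.81·0.574⁵·8.47/1740) = 0.05455
ε/(3.7D) = 2.64×10^-6; √(3.17ν²L/(gD³h_f)) = 4.07×10^-5
Q = -0.965·0.05455·ln(4.329×10^-5) = 0.5289 m³/s
Check: V = 2.04 m/s, Re = 5.41×10^5, f = 0.01307, h_f = 8.44 m ≈ 8.47 m ✓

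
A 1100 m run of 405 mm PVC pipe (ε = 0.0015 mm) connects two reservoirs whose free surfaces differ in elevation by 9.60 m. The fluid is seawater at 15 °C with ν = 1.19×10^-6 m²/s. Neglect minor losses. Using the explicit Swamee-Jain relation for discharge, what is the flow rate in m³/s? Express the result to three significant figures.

Q ≈ 0.308 m³/s

Swamee-Jain (Type II): Q = -0.965·√(gD⁵h_f/L)·ln[ε/(3.7D) + √(3.17ν²L/(gD³h_f))]
√(gD⁵h_f/L) = √(9.81·0.405⁵·9.60/1100) = 0.03054
ε/(3.7D) = 1.00×10^-6; √(3.17ν²L/(gD³h_f)) = 2.81×10^-5
Q = -0.965·0.03054·ln(2.910×10^-5) = 0.3079 m³/s
Check: V = 2.39 m/s, Re = 8.13×10^5, f = 0.01210, h_f = 9.57 m ≈ 9.60 m ✓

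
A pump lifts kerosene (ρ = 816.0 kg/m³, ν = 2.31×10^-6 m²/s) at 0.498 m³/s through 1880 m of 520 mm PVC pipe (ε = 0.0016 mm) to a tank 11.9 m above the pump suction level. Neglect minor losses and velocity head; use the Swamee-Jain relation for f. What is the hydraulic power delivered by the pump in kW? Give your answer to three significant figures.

V = 4Q/(πD²) = 2.345 m/s; Re = 5.28×10^5; ε/D = 3.08×10^-6; f = 0.01302
h_f = f(L/D)V²/2g = 13.19 m
Total head H = z + h_f = 11.9 + 13.19 = 25.09 m
P_hyd = ρgQH = 816.0·9.81·0.498·25.09 = 100.0 kW

P_hyd ≈ 100 kW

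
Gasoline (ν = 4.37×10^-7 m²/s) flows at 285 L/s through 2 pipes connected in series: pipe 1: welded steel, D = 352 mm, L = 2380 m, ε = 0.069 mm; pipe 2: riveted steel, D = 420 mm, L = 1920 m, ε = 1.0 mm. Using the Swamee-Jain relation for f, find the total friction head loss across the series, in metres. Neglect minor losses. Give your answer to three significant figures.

H ≈ 66.3 m

Pipe 1: V = 2.929 m/s, Re = 2.36×10^6, ε/D = 1.96×10^-4, f = 0.01419, h_1 = f(L/D)V²/2g = 41.95 m
Pipe 2: V = 2.057 m/s, Re = 1.98×10^6, ε/D = 0.00238, f = 0.02467, h_2 = f(L/D)V²/2g = 24.33 m
Series → Q common, losses add: H = Σh = 66.28 m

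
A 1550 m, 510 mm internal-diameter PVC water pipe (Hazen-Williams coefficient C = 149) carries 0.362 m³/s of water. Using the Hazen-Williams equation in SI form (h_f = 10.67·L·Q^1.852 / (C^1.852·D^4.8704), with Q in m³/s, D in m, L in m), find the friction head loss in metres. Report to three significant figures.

h_f ≈ 6.32 m

h_f = 10.67·1550·0.362^1.852 / (149^1.852·0.510^4.8704) = 6.320 m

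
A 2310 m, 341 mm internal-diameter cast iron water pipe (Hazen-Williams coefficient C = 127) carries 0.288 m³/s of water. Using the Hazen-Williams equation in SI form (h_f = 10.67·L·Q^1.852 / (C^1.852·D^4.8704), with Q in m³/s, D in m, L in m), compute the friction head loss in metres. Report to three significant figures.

h_f ≈ 58.9 m

h_f = 10.67·2310·0.288^1.852 / (127^1.852·0.341^4.8704) = 58.88 m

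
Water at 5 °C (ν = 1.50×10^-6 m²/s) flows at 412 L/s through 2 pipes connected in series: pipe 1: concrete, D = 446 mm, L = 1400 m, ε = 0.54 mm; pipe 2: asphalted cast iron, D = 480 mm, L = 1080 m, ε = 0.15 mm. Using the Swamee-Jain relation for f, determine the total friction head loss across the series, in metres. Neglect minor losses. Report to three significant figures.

Pipe 1: V = 2.637 m/s, Re = 7.84×10^5, ε/D = 0.00121, f = 0.02102, h_1 = f(L/D)V²/2g = 23.38 m
Pipe 2: V = 2.277 m/s, Re = 7.29×10^5, ε/D = 3.13×10^-4, f = 0.01611, h_2 = f(L/D)V²/2g = 9.574 m
Series → Q common, losses add: H = Σh = 32.96 m

H ≈ 33.0 m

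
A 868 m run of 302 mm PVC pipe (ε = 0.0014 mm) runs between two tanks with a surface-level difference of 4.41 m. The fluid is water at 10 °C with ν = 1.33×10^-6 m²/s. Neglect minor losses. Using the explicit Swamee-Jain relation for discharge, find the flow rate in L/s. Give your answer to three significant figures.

Swamee-Jain (Type II): Q = -0.965·√(gD⁵h_f/L)·ln[ε/(3.7D) + √(3.17ν²L/(gD³h_f))]
√(gD⁵h_f/L) = √(9.81·0.302⁵·4.41/868) = 0.01119
ε/(3.7D) = 1.25×10^-6; √(3.17ν²L/(gD³h_f)) = 6.39×10^-5
Q = -0.965·0.01119·ln(6.516×10^-5) = 0.1041 m³/s
Check: V = 1.45 m/s, Re = 3.30×10^5, f = 0.01418, h_f = 4.38 m ≈ 4.41 m ✓

Q ≈ 104 L/s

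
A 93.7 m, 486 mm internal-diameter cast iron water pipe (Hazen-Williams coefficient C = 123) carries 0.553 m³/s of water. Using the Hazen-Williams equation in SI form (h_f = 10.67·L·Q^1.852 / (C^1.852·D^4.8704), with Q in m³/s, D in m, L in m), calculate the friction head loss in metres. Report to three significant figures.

h_f = 10.67·93.7·0.553^1.852 / (123^1.852·0.486^4.8704) = 1.511 m

h_f ≈ 1.51 m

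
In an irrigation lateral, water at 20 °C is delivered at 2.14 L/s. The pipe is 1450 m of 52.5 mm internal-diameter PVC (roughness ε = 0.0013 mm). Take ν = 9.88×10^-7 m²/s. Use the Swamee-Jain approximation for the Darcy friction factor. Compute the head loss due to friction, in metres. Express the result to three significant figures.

h_f ≈ 28.4 m

V = 4Q/(πD²) = 4·0.00214/(π·0.0525²) = 0.9886 m/s
Re = VD/ν = 0.9886·0.0525/9.88×10^-7 = 5.25×10^4 → turbulent
ε/D = 0.0013/52.5 = 2.48×10^-5
Swamee-Jain: f = 0.02064
h_f = f(L/D)V²/(2g) = 0.02064·(1450/0.0525)·0.9886²/(2·9.81) = 28.39 m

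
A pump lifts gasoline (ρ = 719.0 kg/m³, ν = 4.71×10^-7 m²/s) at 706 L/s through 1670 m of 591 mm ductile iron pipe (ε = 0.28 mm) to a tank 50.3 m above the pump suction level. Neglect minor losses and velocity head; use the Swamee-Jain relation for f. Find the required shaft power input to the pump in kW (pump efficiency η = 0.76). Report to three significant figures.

P_shaft ≈ 434 kW

V = 4Q/(πD²) = 2.574 m/s; Re = 3.23×10^6; ε/D = 4.74×10^-4; f = 0.01672
h_f = f(L/D)V²/2g = 15.95 m
Total head H = z + h_f = 50.3 + 15.95 = 66.25 m
P_hyd = ρgQH = 719.0·9.81·0.706·66.25 = 329.9 kW
P_shaft = P_hyd/η = 329.9/0.76 = 434.1 kW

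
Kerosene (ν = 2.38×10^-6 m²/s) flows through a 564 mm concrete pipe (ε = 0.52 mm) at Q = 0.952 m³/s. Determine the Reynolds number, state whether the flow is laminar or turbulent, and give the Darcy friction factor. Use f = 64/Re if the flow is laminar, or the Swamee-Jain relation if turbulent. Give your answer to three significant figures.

Re ≈ 9.03×10^5; turbulent; f ≈ 0.0197

V = 4Q/(πD²) = 3.811 m/s
Re = VD/ν = 3.811·0.564/2.38×10^-6 = 9.03×10^5
Re > 4000 → turbulent; ε/D = 9.22×10^-4
Swamee-Jain: f = 0.01971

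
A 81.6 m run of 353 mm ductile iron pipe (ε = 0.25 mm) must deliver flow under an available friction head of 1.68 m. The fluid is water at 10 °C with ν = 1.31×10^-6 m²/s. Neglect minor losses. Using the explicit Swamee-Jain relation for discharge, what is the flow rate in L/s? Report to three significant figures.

Swamee-Jain (Type II): Q = -0.965·√(gD⁵h_f/L)·ln[ε/(3.7D) + √(3.17ν²L/(gD³h_f))]
√(gD⁵h_f/L) = √(9.81·0.353⁵·1.68/81.6) = 0.03327
ε/(3.7D) = 1.91×10^-4; √(3.17ν²L/(gD³h_f)) = 2.47×10^-5
Q = -0.965·0.03327·ln(2.162×10^-4) = 0.2710 m³/s
Check: V = 2.77 m/s, Re = 7.46×10^5, f = 0.01871, h_f = 1.69 m ≈ 1.68 m ✓

Q ≈ 271 L/s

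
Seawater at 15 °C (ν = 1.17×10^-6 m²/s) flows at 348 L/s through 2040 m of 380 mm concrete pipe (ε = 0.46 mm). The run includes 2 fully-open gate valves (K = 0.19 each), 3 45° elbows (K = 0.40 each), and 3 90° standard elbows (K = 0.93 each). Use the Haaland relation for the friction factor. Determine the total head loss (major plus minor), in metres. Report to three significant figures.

H_L ≈ 55.8 m

V = 4Q/(πD²) = 3.068 m/s; V²/2g = 0.4799 m
Re = 9.97×10^5, ε/D = 0.00121 → f = 0.02086 (Haaland)
Major: h_f = f(L/D)·V²/2g = 0.02086·5368·0.4799 = 53.73 m
Minor: ΣK = 4.37; h_m = ΣK·V²/2g = 2.097 m
Total H_L = 53.73 + 2.097 = 55.83 m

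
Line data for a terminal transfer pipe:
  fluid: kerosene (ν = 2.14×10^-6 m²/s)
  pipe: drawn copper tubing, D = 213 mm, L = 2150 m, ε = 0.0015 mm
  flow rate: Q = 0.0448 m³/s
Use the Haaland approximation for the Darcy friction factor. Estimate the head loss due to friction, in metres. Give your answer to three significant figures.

h_f ≈ 13.9 m

V = 4Q/(πD²) = 4·0.0448/(π·0.213²) = 1.257 m/s
Re = VD/ν = 1.257·0.213/2.14×10^-6 = 1.25×10^5 → turbulent
ε/D = 0.0015/213 = 7.04×10^-6
Haaland: f = 0.01705
h_f = f(L/D)V²/(2g) = 0.01705·(2150/0.213)·1.257²/(2·9.81) = 13.86 m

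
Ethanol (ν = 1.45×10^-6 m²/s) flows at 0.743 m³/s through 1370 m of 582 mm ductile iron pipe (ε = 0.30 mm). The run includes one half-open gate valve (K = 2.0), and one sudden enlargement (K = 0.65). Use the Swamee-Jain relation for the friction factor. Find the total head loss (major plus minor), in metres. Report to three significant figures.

H_L ≈ 17.3 m

V = 4Q/(πD²) = 2.793 m/s; V²/2g = 0.3976 m
Re = 1.12×10^6, ε/D = 5.15×10^-4 → f = 0.01735 (Swamee-Jain)
Major: h_f = f(L/D)·V²/2g = 0.01735·2354·0.3976 = 16.24 m
Minor: ΣK = 2.65; h_m = ΣK·V²/2g = 1.054 m
Total H_L = 16.24 + 1.054 = 17.29 m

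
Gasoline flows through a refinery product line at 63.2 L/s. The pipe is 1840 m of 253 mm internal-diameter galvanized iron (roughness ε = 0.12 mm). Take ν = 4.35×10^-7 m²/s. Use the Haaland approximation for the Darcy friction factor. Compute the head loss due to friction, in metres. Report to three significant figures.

h_f ≈ 10.0 m

V = 4Q/(πD²) = 4·0.0632/(π·0.253²) = 1.257 m/s
Re = VD/ν = 1.257·0.253/4.35×10^-7 = 7.31×10^5 → turbulent
ε/D = 0.12/253 = 4.74×10^-4
Haaland: f = 0.01715
h_f = f(L/D)V²/(2g) = 0.01715·(1840/0.253)·1.257²/(2·9.81) = 10.05 m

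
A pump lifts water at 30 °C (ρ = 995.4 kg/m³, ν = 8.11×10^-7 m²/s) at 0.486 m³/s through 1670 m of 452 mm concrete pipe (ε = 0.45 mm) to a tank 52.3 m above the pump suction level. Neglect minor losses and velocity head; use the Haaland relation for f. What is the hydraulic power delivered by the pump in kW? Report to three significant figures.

P_hyd ≈ 411 kW

V = 4Q/(πD²) = 3.029 m/s; Re = 1.69×10^6; ε/D = 9.96×10^-4; f = 0.01981
h_f = f(L/D)V²/2g = 34.23 m
Total head H = z + h_f = 52.3 + 34.23 = 86.53 m
P_hyd = ρgQH = 995.4·9.81·0.486·86.53 = 410.6 kW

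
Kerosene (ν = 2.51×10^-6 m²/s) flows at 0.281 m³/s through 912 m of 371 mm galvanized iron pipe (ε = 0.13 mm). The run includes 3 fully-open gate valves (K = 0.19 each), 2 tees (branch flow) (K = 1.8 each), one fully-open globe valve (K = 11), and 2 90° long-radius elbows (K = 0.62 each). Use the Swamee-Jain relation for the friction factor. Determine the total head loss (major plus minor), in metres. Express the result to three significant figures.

H_L ≈ 20.1 m

V = 4Q/(πD²) = 2.599 m/s; V²/2g = 0.3444 m
Re = 3.84×10^5, ε/D = 3.50×10^-4 → f = 0.01706 (Swamee-Jain)
Major: h_f = f(L/D)·V²/2g = 0.01706·2458·0.3444 = 14.45 m
Minor: ΣK = 16.4; h_m = ΣK·V²/2g = 5.651 m
Total H_L = 14.45 + 5.651 = 20.10 m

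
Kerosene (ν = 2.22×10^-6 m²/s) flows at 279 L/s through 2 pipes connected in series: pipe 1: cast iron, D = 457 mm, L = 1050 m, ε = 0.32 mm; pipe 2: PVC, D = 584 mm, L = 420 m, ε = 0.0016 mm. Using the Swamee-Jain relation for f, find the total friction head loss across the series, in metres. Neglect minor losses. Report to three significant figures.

H ≈ 7.10 m

Pipe 1: V = 1.701 m/s, Re = 3.50×10^5, ε/D = 7.00×10^-4, f = 0.01923, h_1 = f(L/D)V²/2g = 6.515 m
Pipe 2: V = 1.042 m/s, Re = 2.74×10^5, ε/D = 2.74×10^-6, f = 0.01465, h_2 = f(L/D)V²/2g = 0.5827 m
Series → Q common, losses add: H = Σh = 7.098 m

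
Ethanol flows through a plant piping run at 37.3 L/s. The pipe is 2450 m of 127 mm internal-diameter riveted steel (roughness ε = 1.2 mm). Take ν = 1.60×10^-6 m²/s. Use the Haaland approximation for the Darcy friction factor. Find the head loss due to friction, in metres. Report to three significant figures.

V = 4Q/(πD²) = 4·0.0373/(π·0.127²) = 2.944 m/s
Re = VD/ν = 2.944·0.127/1.60×10^-6 = 2.34×10^5 → turbulent
ε/D = 1.2/127 = 0.00945
Haaland: f = 0.03751
h_f = f(L/D)V²/(2g) = 0.03751·(2450/0.127)·2.944²/(2·9.81) = 319.8 m

h_f ≈ 320 m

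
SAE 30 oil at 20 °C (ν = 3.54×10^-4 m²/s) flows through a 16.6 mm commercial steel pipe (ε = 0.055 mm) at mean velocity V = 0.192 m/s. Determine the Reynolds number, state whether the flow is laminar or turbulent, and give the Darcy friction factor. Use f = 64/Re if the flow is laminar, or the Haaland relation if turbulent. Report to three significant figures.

Re ≈ 9.00; laminar; f = 64/Re ≈ 7.11

Re = VD/ν = 0.1920·0.0166/3.54×10^-4 = 9.00
Re < 2300 → laminar → f = 64/Re = 7.108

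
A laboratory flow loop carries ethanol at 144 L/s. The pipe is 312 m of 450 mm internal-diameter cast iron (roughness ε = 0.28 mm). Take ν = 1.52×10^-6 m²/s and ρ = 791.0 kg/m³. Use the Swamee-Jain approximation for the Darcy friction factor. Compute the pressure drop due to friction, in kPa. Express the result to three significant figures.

Δp ≈ 4.30 kPa

V = 4Q/(πD²) = 4·0.144/(π·0.450²) = 0.9054 m/s
Re = VD/ν = 0.9054·0.450/1.52×10^-6 = 2.68×10^5 → turbulent
ε/D = 0.28/450 = 6.22×10^-4
Swamee-Jain: f = 0.01913
h_f = f(L/D)V²/(2g) = 0.01913·(312/0.450)·0.9054²/(2·9.81) = 0.5543 m
Δp = ρg·h_f = 791.0·9.81·0.5543 = 4.301 kPa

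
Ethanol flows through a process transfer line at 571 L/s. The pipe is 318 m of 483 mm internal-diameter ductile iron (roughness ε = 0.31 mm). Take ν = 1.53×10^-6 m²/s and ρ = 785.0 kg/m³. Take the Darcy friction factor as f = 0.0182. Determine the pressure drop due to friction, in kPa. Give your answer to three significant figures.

V = 4Q/(πD²) = 4·0.571/(π·0.483²) = 3.116 m/s
h_f = f(L/D)V²/(2g) = 0.01820·(318/0.483)·3.116²/(2·9.81) = 5.931 m
Δp = ρg·h_f = 785.0·9.81·5.931 = 45.68 kPa

Δp ≈ 45.7 kPa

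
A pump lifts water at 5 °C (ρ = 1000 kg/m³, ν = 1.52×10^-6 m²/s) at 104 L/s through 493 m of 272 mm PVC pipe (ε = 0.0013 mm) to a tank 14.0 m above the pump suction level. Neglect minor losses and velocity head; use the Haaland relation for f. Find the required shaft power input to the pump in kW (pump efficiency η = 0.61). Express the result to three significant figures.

P_shaft ≈ 30.4 kW

V = 4Q/(πD²) = 1.790 m/s; Re = 3.20×10^5; ε/D = 4.78×10^-6; f = 0.01421
h_f = f(L/D)V²/2g = 4.204 m
Total head H = z + h_f = 14.0 + 4.204 = 18.20 m
P_hyd = ρgQH = 1000·9.81·0.104·18.20 = 18.57 kW
P_shaft = P_hyd/η = 18.57/0.61 = 30.45 kW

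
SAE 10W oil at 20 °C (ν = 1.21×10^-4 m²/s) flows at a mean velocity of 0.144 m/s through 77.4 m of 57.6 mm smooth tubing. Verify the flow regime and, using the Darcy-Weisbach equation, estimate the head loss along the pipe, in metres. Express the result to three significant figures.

h_f ≈ 1.33 m

Re = VD/ν = 0.144·0.05760/1.21×10^-4 = 68.5 → laminar (Re < 2300)
f = 64/Re = 0.9336
h_f = f(L/D)V²/(2g) = 0.9336·(77.4/0.05760)·0.144²/(2·9.81) = 1.326 m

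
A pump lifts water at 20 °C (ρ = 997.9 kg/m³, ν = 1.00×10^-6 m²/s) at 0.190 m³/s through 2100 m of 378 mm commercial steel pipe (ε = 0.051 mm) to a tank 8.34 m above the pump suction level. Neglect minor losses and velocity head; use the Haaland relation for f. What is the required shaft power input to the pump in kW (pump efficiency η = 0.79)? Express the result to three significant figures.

P_shaft ≈ 47.0 kW

V = 4Q/(πD²) = 1.693 m/s; Re = 6.40×10^5; ε/D = 1.35×10^-4; f = 0.01430
h_f = f(L/D)V²/2g = 11.61 m
Total head H = z + h_f = 8.34 + 11.61 = 19.95 m
P_hyd = ρgQH = 997.9·9.81·0.190·19.95 = 37.11 kW
P_shaft = P_hyd/η = 37.11/0.79 = 46.97 kW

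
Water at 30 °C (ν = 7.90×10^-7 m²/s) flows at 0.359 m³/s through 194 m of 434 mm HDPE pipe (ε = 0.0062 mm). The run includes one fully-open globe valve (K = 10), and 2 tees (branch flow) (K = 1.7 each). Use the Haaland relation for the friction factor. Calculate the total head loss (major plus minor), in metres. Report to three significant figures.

V = 4Q/(πD²) = 2.427 m/s; V²/2g = 0.3002 m
Re = 1.33×10^6, ε/D = 1.43×10^-5 → f = 0.01137 (Haaland)
Major: h_f = f(L/D)·V²/2g = 0.01137·447.0·0.3002 = 1.525 m
Minor: ΣK = 13.4; h_m = ΣK·V²/2g = 4.022 m
Total H_L = 1.525 + 4.022 = 5.547 m

H_L ≈ 5.55 m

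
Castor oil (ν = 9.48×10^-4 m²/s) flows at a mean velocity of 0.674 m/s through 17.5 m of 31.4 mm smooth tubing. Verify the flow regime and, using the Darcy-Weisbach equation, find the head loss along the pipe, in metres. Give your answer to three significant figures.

Re = VD/ν = 0.674·0.03140/9.48×10^-4 = 22.3 → laminar (Re < 2300)
f = 64/Re = 2.867
h_f = f(L/D)V²/(2g) = 2.867·(17.5/0.03140)·0.674²/(2·9.81) = 36.99 m

h_f ≈ 37.0 m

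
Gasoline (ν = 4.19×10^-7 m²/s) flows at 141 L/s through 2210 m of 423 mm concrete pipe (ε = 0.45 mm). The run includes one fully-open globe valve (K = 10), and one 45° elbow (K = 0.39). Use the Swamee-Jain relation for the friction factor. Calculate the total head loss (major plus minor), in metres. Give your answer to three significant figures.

V = 4Q/(πD²) = 1.003 m/s; V²/2g = 0.05131 m
Re = 1.01×10^6, ε/D = 0.00106 → f = 0.02031 (Swamee-Jain)
Major: h_f = f(L/D)·V²/2g = 0.02031·5225·0.05131 = 5.444 m
Minor: ΣK = 10.4; h_m = ΣK·V²/2g = 0.5331 m
Total H_L = 5.444 + 0.5331 = 5.978 m

H_L ≈ 5.98 m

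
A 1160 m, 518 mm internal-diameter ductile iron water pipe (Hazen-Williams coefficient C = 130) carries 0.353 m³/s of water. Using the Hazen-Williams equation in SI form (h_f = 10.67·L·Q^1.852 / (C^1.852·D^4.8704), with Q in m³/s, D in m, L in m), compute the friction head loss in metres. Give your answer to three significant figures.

h_f ≈ 5.39 m

h_f = 10.67·1160·0.353^1.852 / (130^1.852·0.518^4.8704) = 5.388 m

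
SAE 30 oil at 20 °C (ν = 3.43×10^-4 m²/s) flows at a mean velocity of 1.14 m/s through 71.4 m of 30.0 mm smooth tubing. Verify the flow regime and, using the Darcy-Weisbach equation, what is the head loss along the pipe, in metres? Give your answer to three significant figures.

Re = VD/ν = 1.14·0.03000/3.43×10^-4 = 99.7 → laminar (Re < 2300)
f = 64/Re = 0.6419
h_f = f(L/D)V²/(2g) = 0.6419·(71.4/0.03000)·1.14²/(2·9.81) = 101.2 m

h_f ≈ 101 m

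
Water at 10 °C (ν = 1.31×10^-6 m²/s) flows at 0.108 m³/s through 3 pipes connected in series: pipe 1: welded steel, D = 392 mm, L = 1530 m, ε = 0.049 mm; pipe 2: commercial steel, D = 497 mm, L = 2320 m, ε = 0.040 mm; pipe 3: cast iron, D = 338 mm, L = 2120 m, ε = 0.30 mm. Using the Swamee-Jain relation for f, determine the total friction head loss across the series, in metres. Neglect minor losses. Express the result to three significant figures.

H ≈ 13.1 m

Pipe 1: V = 0.8949 m/s, Re = 2.68×10^5, ε/D = 1.25×10^-4, f = 0.01591, h_1 = f(L/D)V²/2g = 2.534 m
Pipe 2: V = 0.5567 m/s, Re = 2.11×10^5, ε/D = 8.05×10^-5, f = 0.01609, h_2 = f(L/D)V²/2g = 1.186 m
Pipe 3: V = 1.204 m/s, Re = 3.11×10^5, ε/D = 8.88×10^-4, f = 0.02023, h_3 = f(L/D)V²/2g = 9.370 m
Series → Q common, losses add: H = Σh = 13.09 m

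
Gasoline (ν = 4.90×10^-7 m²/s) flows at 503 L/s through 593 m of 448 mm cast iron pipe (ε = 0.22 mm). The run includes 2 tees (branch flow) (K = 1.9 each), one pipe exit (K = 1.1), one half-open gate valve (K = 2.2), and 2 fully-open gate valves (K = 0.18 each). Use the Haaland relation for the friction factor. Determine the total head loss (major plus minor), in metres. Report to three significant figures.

V = 4Q/(πD²) = 3.191 m/s; V²/2g = 0.5190 m
Re = 2.92×10^6, ε/D = 4.91×10^-4 → f = 0.01682 (Haaland)
Major: h_f = f(L/D)·V²/2g = 0.01682·1324·0.5190 = 11.56 m
Minor: ΣK = 7.46; h_m = ΣK·V²/2g = 3.872 m
Total H_L = 11.56 + 3.872 = 15.43 m

H_L ≈ 15.4 m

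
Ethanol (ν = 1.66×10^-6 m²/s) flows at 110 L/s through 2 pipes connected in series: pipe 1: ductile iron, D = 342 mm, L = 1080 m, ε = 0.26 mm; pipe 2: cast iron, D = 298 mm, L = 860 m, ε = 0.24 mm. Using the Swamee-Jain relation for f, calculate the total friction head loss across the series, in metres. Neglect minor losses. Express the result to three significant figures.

H ≈ 11.9 m

Pipe 1: V = 1.197 m/s, Re = 2.47×10^5, ε/D = 7.60×10^-4, f = 0.01991, h_1 = f(L/D)V²/2g = 4.595 m
Pipe 2: V = 1.577 m/s, Re = 2.83×10^5, ε/D = 8.05×10^-4, f = 0.01996, h_2 = f(L/D)V²/2g = 7.301 m
Series → Q common, losses add: H = Σh = 11.90 m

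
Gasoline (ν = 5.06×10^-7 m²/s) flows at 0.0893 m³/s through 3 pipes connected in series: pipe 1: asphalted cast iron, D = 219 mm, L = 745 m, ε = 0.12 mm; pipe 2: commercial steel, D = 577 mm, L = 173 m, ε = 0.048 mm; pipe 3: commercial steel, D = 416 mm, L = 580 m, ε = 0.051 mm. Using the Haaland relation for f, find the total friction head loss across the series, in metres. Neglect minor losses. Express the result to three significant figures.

Pipe 1: V = 2.371 m/s, Re = 1.03×10^6, ε/D = 5.48×10^-4, f = 0.01748, h_1 = f(L/D)V²/2g = 17.04 m
Pipe 2: V = 0.3415 m/s, Re = 3.89×10^5, ε/D = 8.32×10^-5, f = 0.01453, h_2 = f(L/D)V²/2g = 0.02590 m
Pipe 3: V = 0.6570 m/s, Re = 5.40×10^5, ε/D = 1.23×10^-4, f = 0.01440, h_3 = f(L/D)V²/2g = 0.4416 m
Series → Q common, losses add: H = Σh = 17.50 m

H ≈ 17.5 m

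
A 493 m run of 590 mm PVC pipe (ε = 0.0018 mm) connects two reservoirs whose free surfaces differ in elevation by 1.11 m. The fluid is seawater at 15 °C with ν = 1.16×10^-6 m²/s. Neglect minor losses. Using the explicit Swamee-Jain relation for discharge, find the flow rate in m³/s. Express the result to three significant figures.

Q ≈ 0.397 m³/s

Swamee-Jain (Type II): Q = -0.965·√(gD⁵h_f/L)·ln[ε/(3.7D) + √(3.17ν²L/(gD³h_f))]
√(gD⁵h_f/L) = √(9.81·0.590⁵·1.11/493) = 0.03974
ε/(3.7D) = 8.25×10^-7; √(3.17ν²L/(gD³h_f)) = 3.07×10^-5
Q = -0.965·0.03974·ln(3.149×10^-5) = 0.3975 m³/s
Check: V = 1.45 m/s, Re = 7.39×10^5, f = 0.01228, h_f = 1.11 m ≈ 1.11 m ✓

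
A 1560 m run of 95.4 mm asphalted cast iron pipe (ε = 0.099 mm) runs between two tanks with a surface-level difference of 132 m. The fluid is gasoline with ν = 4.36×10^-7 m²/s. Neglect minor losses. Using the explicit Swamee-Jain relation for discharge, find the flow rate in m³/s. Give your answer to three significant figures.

Q ≈ 0.0200 m³/s

Swamee-Jain (Type II): Q = -0.965·√(gD⁵h_f/L)·ln[ε/(3.7D) + √(3.17ν²L/(gD³h_f))]
√(gD⁵h_f/L) = √(9.81·0.0954⁵·132/1560) = 0.002561
ε/(3.7D) = 2.80×10^-4; √(3.17ν²L/(gD³h_f)) = 2.89×10^-5
Q = -0.965·0.002561·ln(3.094×10^-4) = 0.01997 m³/s
Check: V = 2.79 m/s, Re = 6.11×10^5, f = 0.02041, h_f = 133 m ≈ 132 m ✓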